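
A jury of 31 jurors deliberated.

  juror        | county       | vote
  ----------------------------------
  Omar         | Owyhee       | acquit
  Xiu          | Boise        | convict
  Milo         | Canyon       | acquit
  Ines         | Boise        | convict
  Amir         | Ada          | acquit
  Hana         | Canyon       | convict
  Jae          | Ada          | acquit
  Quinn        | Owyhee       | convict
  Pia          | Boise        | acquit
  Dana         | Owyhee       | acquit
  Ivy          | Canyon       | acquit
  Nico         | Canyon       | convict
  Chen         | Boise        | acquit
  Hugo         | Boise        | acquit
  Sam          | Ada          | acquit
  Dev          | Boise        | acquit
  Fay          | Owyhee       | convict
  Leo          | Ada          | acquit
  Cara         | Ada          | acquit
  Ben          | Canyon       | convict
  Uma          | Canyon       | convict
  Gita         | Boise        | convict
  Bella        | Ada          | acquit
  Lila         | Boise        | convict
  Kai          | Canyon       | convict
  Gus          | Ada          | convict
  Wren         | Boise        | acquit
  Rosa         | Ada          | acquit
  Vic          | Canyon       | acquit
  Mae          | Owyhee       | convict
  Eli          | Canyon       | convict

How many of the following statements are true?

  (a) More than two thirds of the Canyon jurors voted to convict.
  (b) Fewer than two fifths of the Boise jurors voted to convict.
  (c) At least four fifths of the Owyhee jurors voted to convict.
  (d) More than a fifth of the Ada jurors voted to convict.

(a) Canyon: |A| = 9, |A ∩ B| = 6; needs |A ∩ B| / |A| > 2/3 — false.
(b) Boise: |A| = 9, |A ∩ B| = 4; needs |A ∩ B| / |A| < 2/5 — false.
(c) Owyhee: |A| = 5, |A ∩ B| = 3; needs |A ∩ B| / |A| ≥ 4/5 — false.
(d) Ada: |A| = 8, |A ∩ B| = 1; needs |A ∩ B| / |A| > 1/5 — false.

0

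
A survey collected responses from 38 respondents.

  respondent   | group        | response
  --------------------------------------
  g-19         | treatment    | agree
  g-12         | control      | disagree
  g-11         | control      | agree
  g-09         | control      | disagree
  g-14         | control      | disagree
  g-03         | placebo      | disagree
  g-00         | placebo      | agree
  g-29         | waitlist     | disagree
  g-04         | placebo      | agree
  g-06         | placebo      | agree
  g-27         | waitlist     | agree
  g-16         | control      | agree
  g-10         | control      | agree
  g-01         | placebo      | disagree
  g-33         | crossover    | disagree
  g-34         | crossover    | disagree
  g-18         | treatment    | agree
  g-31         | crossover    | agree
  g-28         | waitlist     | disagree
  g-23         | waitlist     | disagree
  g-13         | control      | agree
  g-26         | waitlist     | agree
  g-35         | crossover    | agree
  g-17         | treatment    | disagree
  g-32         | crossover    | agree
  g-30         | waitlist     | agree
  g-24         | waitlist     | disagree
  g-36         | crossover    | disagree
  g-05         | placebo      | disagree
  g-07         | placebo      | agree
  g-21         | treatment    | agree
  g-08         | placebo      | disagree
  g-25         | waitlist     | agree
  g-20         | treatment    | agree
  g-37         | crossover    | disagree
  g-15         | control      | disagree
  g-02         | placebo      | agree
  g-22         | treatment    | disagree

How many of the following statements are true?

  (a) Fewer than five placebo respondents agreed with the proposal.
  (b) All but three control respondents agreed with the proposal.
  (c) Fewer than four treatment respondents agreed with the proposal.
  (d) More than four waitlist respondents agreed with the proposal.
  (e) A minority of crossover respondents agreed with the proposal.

(a) placebo: |A| = 9, |A ∩ B| = 5; needs |A ∩ B| < 5 — false.
(b) control: |A| = 8, |A ∩ B| = 4; needs |A ∖ B| = 3 — false.
(c) treatment: |A| = 6, |A ∩ B| = 4; needs |A ∩ B| < 4 — false.
(d) waitlist: |A| = 8, |A ∩ B| = 4; needs |A ∩ B| > 4 — false.
(e) crossover: |A| = 7, |A ∩ B| = 3; needs |A ∩ B| < |A ∖ B| — true.

1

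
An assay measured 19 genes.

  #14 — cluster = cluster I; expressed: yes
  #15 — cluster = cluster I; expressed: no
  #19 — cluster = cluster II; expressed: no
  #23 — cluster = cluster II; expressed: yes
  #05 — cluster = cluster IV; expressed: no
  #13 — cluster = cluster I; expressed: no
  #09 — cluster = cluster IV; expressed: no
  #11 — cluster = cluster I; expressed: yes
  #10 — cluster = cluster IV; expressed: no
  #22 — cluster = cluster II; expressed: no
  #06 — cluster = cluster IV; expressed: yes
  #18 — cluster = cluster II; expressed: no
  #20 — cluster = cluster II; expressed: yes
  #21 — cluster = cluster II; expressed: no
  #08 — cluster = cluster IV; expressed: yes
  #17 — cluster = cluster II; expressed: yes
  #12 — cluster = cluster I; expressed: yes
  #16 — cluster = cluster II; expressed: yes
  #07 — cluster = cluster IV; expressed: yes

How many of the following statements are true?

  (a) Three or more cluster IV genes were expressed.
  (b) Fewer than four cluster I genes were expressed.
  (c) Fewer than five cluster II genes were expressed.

3

(a) cluster IV: |A| = 6, |A ∩ B| = 3; needs |A ∩ B| ≥ 3 — true.
(b) cluster I: |A| = 5, |A ∩ B| = 3; needs |A ∩ B| < 4 — true.
(c) cluster II: |A| = 8, |A ∩ B| = 4; needs |A ∩ B| < 5 — true.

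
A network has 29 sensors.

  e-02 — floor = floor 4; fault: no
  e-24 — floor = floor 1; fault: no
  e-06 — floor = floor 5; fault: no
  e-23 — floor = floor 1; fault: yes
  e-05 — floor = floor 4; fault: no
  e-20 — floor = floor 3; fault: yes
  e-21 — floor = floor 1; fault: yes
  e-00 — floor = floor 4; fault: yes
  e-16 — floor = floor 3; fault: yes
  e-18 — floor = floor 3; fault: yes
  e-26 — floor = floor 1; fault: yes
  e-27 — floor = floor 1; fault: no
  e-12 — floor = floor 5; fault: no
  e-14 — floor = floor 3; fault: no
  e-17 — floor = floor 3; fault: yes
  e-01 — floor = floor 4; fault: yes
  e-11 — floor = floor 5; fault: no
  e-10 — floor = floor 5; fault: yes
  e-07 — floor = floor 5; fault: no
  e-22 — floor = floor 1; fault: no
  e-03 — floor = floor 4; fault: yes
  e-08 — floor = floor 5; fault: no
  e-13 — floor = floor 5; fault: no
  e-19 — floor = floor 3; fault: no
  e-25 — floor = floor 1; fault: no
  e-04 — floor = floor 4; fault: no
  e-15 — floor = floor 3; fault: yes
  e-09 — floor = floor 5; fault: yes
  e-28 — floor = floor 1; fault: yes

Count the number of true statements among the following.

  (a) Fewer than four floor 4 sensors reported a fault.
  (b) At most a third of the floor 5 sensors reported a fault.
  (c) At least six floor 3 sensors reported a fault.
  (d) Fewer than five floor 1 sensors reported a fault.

3

(a) floor 4: |A| = 6, |A ∩ B| = 3; needs |A ∩ B| < 4 — true.
(b) floor 5: |A| = 8, |A ∩ B| = 2; needs |A ∩ B| / |A| ≤ 1/3 — true.
(c) floor 3: |A| = 7, |A ∩ B| = 5; needs |A ∩ B| ≥ 6 — false.
(d) floor 1: |A| = 8, |A ∩ B| = 4; needs |A ∩ B| < 5 — true.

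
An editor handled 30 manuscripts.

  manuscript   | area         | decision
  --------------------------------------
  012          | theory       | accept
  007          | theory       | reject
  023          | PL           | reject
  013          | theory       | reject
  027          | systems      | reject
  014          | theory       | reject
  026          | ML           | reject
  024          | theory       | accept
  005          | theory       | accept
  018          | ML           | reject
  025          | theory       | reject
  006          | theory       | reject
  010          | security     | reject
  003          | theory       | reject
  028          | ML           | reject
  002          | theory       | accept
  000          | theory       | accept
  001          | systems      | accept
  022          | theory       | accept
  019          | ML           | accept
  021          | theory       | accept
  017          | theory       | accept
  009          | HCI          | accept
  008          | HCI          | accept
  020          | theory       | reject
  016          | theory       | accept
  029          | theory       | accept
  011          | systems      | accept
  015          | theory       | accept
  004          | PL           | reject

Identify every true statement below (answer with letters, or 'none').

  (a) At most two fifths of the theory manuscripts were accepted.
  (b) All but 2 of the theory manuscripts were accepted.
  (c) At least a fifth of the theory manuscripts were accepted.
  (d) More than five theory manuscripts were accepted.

|A| = 18, |A ∩ B| = 11, |A ∖ B| = 7.
(a) |A ∩ B| / |A| ≤ 2/5: fails.
(b) |A ∖ B| = 2: fails.
(c) |A ∩ B| / |A| ≥ 1/5: holds.
(d) |A ∩ B| > 5: holds.

(c), (d)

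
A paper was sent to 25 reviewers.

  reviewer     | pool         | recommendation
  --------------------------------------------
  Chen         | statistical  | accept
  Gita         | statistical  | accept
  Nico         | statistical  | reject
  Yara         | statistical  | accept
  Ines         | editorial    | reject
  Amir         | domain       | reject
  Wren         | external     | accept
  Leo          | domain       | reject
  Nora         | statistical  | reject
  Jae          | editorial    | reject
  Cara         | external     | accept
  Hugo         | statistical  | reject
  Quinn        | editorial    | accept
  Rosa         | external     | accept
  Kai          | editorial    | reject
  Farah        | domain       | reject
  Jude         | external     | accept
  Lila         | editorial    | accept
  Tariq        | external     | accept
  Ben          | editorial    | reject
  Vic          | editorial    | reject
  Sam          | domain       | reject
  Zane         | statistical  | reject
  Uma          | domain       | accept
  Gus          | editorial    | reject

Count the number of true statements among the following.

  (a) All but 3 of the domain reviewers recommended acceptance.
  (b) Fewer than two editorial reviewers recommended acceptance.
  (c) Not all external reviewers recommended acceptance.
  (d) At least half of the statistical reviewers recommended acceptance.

(a) domain: |A| = 5, |A ∩ B| = 1; needs |A ∖ B| = 3 — false.
(b) editorial: |A| = 8, |A ∩ B| = 2; needs |A ∩ B| < 2 — false.
(c) external: |A| = 5, |A ∩ B| = 5; needs A ⊄ B (|A ∖ B| ≥ 1) — false.
(d) statistical: |A| = 7, |A ∩ B| = 3; needs |A ∩ B| ≥ |A ∖ B| — false.

0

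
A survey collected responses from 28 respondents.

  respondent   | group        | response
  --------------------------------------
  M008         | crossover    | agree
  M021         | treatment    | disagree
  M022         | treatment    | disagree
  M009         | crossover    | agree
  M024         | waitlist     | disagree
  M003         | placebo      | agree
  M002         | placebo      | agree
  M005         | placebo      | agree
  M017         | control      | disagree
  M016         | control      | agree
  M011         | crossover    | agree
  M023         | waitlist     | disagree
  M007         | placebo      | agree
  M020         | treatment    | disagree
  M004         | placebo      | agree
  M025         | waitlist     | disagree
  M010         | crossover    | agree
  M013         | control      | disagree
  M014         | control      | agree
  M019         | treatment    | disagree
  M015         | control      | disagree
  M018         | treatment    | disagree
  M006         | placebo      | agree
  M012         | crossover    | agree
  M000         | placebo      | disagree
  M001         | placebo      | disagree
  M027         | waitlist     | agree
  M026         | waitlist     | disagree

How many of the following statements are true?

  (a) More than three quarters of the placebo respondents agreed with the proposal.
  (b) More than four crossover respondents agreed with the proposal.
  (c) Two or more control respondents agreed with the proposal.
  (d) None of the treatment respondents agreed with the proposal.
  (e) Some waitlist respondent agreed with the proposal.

4

(a) placebo: |A| = 8, |A ∩ B| = 6; needs |A ∩ B| / |A| > 3/4 — false.
(b) crossover: |A| = 5, |A ∩ B| = 5; needs |A ∩ B| > 4 — true.
(c) control: |A| = 5, |A ∩ B| = 2; needs |A ∩ B| ≥ 2 — true.
(d) treatment: |A| = 5, |A ∩ B| = 0; needs A ∩ B = ∅ (|A ∩ B| = 0) — true.
(e) waitlist: |A| = 5, |A ∩ B| = 1; needs A ∩ B ≠ ∅ (|A ∩ B| ≥ 1) — true.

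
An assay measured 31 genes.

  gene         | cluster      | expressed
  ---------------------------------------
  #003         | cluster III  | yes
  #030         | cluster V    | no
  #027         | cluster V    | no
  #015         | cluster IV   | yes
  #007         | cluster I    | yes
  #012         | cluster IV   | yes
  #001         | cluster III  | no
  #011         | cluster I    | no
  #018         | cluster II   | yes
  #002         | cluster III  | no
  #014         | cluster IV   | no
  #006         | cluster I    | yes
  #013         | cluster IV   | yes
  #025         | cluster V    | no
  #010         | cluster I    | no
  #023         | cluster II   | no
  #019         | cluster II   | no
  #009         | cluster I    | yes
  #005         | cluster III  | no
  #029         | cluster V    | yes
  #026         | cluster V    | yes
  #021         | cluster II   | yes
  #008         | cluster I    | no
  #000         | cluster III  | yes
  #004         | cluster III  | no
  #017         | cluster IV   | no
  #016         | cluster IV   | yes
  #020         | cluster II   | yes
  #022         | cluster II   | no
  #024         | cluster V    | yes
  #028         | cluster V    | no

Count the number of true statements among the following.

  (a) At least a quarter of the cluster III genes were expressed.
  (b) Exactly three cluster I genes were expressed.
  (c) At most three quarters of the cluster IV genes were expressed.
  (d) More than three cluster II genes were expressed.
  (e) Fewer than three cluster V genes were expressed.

3

(a) cluster III: |A| = 6, |A ∩ B| = 2; needs |A ∩ B| / |A| ≥ 1/4 — true.
(b) cluster I: |A| = 6, |A ∩ B| = 3; needs |A ∩ B| = 3 — true.
(c) cluster IV: |A| = 6, |A ∩ B| = 4; needs |A ∩ B| / |A| ≤ 3/4 — true.
(d) cluster II: |A| = 6, |A ∩ B| = 3; needs |A ∩ B| > 3 — false.
(e) cluster V: |A| = 7, |A ∩ B| = 3; needs |A ∩ B| < 3 — false.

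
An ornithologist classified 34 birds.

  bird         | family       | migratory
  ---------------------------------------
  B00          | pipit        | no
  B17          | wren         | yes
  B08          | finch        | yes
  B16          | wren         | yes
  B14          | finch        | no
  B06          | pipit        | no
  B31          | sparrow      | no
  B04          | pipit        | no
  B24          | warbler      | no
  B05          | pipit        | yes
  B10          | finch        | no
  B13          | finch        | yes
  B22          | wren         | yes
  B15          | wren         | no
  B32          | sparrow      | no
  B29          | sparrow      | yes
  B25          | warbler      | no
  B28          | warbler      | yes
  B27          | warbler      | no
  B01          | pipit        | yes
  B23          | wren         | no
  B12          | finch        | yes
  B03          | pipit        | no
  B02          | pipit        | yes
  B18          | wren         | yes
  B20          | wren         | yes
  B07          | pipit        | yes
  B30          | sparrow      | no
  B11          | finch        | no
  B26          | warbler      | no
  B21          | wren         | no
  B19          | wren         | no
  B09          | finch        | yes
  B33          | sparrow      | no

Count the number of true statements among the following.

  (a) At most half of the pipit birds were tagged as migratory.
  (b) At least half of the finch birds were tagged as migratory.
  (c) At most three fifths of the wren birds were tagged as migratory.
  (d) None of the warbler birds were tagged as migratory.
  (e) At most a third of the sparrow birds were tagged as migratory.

(a) pipit: |A| = 8, |A ∩ B| = 4; needs |A ∩ B| ≤ |A ∖ B| — true.
(b) finch: |A| = 7, |A ∩ B| = 4; needs |A ∩ B| ≥ |A ∖ B| — true.
(c) wren: |A| = 9, |A ∩ B| = 5; needs |A ∩ B| / |A| ≤ 3/5 — true.
(d) warbler: |A| = 5, |A ∩ B| = 1; needs A ∩ B = ∅ (|A ∩ B| = 0) — false.
(e) sparrow: |A| = 5, |A ∩ B| = 1; needs |A ∩ B| / |A| ≤ 1/3 — true.

4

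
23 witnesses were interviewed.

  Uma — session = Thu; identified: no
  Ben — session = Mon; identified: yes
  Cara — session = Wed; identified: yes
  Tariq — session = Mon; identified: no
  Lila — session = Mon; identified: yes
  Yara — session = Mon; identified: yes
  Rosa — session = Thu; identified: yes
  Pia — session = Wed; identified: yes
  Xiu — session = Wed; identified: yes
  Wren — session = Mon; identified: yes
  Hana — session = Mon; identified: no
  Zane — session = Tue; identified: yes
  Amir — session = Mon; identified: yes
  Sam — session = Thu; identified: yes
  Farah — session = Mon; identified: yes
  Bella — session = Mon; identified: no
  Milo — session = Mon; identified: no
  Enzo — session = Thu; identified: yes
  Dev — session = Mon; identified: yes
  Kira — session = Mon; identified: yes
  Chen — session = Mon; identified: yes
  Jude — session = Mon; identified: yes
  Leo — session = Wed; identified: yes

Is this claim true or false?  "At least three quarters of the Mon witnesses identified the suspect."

False

The determiner here denotes the relation: |A ∩ B| / |A| ≥ 3/4.
A (the restrictor) = {Ben, Tariq, Lila, Yara, Wren, Hana, Amir, Farah, Bella, Milo, Dev, Kira, Chen, Jude}, |A| = 14.
A ∩ B = {Ben, Lila, Yara, Wren, Amir, Farah, Dev, Kira, Chen, Jude}, so |A ∩ B| = 10.
A ∖ B = {Tariq, Hana, Bella, Milo}, so |A ∖ B| = 4.
|A ∩ B|/|A| = 10/14, so the statement is false.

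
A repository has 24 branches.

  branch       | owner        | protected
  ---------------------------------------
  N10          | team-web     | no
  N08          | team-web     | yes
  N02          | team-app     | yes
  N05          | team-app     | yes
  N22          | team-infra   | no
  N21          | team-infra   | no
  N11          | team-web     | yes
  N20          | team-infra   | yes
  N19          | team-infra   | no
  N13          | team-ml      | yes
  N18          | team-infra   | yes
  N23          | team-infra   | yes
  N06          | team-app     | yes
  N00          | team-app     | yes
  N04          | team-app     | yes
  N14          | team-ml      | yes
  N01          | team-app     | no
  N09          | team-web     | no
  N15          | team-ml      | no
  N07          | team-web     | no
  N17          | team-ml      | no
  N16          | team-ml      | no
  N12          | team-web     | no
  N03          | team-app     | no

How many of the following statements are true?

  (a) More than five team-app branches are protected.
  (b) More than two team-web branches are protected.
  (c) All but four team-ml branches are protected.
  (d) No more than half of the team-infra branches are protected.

(a) team-app: |A| = 7, |A ∩ B| = 5; needs |A ∩ B| > 5 — false.
(b) team-web: |A| = 6, |A ∩ B| = 2; needs |A ∩ B| > 2 — false.
(c) team-ml: |A| = 5, |A ∩ B| = 2; needs |A ∖ B| = 4 — false.
(d) team-infra: |A| = 6, |A ∩ B| = 3; needs |A ∩ B| ≤ |A ∖ B| — true.

1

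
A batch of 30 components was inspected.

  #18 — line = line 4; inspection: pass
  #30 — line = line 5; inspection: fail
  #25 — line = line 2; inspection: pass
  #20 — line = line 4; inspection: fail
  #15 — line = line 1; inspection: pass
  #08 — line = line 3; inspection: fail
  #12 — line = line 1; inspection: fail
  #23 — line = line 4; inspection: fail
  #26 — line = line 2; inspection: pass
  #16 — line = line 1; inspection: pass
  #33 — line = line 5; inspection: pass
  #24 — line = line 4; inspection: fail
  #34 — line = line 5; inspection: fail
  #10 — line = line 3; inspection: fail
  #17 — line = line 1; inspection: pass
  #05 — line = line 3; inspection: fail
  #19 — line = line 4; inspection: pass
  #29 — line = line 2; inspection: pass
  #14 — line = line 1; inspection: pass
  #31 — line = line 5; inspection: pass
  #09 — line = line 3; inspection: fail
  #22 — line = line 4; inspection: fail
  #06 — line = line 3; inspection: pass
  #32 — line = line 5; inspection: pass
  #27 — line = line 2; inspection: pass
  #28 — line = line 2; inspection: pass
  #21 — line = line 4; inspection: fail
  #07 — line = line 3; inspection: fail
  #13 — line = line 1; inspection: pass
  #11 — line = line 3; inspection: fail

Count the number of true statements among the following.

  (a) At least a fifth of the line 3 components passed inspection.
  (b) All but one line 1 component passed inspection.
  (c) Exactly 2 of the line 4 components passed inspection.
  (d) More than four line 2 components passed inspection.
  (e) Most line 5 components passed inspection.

4

(a) line 3: |A| = 7, |A ∩ B| = 1; needs |A ∩ B| / |A| ≥ 1/5 — false.
(b) line 1: |A| = 6, |A ∩ B| = 5; needs |A ∖ B| = 1 — true.
(c) line 4: |A| = 7, |A ∩ B| = 2; needs |A ∩ B| = 2 — true.
(d) line 2: |A| = 5, |A ∩ B| = 5; needs |A ∩ B| > 4 — true.
(e) line 5: |A| = 5, |A ∩ B| = 3; needs |A ∩ B| > |A ∖ B| — true.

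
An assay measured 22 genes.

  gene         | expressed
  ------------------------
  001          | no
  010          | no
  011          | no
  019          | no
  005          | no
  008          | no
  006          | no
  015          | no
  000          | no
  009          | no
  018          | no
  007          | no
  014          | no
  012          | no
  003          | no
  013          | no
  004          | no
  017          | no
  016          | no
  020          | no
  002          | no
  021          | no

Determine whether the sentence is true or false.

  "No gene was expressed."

True

Truth condition: A ∩ B = ∅ (|A ∩ B| = 0).
|A| = 22, |A ∩ B| = 0, |A ∖ B| = 22.
So the statement is true.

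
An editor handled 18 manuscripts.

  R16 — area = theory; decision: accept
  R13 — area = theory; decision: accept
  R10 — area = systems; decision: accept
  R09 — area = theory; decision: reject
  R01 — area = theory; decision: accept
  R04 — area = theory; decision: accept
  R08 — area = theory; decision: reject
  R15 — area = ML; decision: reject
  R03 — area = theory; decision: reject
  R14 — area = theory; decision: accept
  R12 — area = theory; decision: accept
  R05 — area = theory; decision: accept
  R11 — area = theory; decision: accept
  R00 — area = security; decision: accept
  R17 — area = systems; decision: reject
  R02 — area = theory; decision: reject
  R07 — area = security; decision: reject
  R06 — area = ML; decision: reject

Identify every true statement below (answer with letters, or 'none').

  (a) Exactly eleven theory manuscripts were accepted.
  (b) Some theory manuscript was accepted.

|A| = 12, |A ∩ B| = 8, |A ∖ B| = 4.
(a) |A ∩ B| = 11: fails.
(b) A ∩ B ≠ ∅ (|A ∩ B| ≥ 1): holds.

(b)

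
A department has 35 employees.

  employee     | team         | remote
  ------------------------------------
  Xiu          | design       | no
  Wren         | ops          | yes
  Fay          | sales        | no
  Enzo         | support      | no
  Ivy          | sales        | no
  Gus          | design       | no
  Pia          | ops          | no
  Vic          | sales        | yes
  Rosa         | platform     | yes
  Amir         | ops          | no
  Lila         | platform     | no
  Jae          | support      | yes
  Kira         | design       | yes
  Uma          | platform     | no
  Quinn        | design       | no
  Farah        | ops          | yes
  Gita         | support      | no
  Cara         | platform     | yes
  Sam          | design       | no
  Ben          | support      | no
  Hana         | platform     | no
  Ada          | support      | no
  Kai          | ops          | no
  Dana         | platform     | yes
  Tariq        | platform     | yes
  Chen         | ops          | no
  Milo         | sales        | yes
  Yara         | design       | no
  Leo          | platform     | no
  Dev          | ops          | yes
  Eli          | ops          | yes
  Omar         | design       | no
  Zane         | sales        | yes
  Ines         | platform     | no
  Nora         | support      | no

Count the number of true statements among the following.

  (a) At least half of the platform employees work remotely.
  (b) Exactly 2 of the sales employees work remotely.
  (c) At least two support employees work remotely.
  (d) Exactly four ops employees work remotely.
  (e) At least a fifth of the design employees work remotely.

(a) platform: |A| = 9, |A ∩ B| = 4; needs |A ∩ B| ≥ |A ∖ B| — false.
(b) sales: |A| = 5, |A ∩ B| = 3; needs |A ∩ B| = 2 — false.
(c) support: |A| = 6, |A ∩ B| = 1; needs |A ∩ B| ≥ 2 — false.
(d) ops: |A| = 8, |A ∩ B| = 4; needs |A ∩ B| = 4 — true.
(e) design: |A| = 7, |A ∩ B| = 1; needs |A ∩ B| / |A| ≥ 1/5 — false.

1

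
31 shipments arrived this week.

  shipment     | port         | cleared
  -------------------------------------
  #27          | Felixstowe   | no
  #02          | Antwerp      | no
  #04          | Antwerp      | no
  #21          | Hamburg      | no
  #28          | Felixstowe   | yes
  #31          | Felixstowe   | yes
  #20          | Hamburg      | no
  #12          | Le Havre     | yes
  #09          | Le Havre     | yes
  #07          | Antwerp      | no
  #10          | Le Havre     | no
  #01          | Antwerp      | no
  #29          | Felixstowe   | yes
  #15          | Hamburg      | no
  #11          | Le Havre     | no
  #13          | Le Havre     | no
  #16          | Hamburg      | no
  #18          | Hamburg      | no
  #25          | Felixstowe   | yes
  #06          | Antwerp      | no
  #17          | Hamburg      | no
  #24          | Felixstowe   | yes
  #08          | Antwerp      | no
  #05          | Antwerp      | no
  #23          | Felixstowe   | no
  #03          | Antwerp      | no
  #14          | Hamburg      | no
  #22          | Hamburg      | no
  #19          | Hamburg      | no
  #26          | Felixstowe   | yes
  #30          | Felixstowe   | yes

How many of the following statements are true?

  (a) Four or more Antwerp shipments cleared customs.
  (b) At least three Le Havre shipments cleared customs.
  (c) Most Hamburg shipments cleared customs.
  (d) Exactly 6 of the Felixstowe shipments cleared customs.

0

(a) Antwerp: |A| = 8, |A ∩ B| = 0; needs |A ∩ B| ≥ 4 — false.
(b) Le Havre: |A| = 5, |A ∩ B| = 2; needs |A ∩ B| ≥ 3 — false.
(c) Hamburg: |A| = 9, |A ∩ B| = 0; needs |A ∩ B| > |A ∖ B| — false.
(d) Felixstowe: |A| = 9, |A ∩ B| = 7; needs |A ∩ B| = 6 — false.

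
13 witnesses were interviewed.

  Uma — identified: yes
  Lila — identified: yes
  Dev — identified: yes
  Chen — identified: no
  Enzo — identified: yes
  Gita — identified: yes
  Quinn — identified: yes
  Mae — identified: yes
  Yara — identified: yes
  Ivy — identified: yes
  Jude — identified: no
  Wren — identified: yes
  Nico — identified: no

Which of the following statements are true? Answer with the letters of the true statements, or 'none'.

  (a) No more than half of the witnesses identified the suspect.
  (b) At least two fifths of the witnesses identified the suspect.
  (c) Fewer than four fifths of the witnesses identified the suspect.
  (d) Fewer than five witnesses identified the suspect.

|A| = 13, |A ∩ B| = 10, |A ∖ B| = 3.
(a) |A ∩ B| ≤ |A ∖ B|: fails.
(b) |A ∩ B| / |A| ≥ 2/5: holds.
(c) |A ∩ B| / |A| < 4/5: holds.
(d) |A ∩ B| < 5: fails.

(b), (c)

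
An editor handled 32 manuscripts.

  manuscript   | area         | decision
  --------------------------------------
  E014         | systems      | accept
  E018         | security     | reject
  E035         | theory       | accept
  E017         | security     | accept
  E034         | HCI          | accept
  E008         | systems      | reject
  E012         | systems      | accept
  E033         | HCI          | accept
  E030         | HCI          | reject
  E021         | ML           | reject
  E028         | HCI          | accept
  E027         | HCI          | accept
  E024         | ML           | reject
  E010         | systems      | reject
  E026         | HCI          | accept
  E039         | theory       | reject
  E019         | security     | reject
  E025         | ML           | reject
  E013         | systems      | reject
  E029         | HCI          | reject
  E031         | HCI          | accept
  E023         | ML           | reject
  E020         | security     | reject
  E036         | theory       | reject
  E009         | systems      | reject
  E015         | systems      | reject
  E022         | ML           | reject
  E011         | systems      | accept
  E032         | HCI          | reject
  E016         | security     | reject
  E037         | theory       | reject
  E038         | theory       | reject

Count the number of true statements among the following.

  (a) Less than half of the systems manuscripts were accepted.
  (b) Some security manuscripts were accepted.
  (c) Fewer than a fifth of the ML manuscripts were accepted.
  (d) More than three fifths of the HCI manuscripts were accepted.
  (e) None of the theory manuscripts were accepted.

4

(a) systems: |A| = 8, |A ∩ B| = 3; needs |A ∩ B| < |A ∖ B| — true.
(b) security: |A| = 5, |A ∩ B| = 1; needs A ∩ B ≠ ∅ (|A ∩ B| ≥ 1) — true.
(c) ML: |A| = 5, |A ∩ B| = 0; needs |A ∩ B| / |A| < 1/5 — true.
(d) HCI: |A| = 9, |A ∩ B| = 6; needs |A ∩ B| / |A| > 3/5 — true.
(e) theory: |A| = 5, |A ∩ B| = 1; needs A ∩ B = ∅ (|A ∩ B| = 0) — false.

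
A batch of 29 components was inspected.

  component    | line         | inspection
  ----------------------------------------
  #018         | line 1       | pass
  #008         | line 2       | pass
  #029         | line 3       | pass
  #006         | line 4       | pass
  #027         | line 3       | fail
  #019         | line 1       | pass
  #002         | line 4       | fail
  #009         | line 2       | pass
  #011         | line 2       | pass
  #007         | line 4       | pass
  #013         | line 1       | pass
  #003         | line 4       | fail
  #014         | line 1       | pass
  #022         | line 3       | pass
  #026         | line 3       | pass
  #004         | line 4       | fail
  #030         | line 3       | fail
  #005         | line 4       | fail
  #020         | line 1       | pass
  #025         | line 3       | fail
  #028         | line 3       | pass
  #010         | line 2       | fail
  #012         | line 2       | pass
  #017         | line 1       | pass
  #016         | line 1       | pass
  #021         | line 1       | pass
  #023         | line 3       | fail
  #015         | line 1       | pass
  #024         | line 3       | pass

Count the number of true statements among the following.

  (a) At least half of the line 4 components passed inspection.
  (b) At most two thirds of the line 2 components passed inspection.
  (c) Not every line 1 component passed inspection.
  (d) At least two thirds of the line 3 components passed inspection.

(a) line 4: |A| = 6, |A ∩ B| = 2; needs |A ∩ B| ≥ |A ∖ B| — false.
(b) line 2: |A| = 5, |A ∩ B| = 4; needs |A ∩ B| / |A| ≤ 2/3 — false.
(c) line 1: |A| = 9, |A ∩ B| = 9; needs A ⊄ B (|A ∖ B| ≥ 1) — false.
(d) line 3: |A| = 9, |A ∩ B| = 5; needs |A ∩ B| / |A| ≥ 2/3 — false.

0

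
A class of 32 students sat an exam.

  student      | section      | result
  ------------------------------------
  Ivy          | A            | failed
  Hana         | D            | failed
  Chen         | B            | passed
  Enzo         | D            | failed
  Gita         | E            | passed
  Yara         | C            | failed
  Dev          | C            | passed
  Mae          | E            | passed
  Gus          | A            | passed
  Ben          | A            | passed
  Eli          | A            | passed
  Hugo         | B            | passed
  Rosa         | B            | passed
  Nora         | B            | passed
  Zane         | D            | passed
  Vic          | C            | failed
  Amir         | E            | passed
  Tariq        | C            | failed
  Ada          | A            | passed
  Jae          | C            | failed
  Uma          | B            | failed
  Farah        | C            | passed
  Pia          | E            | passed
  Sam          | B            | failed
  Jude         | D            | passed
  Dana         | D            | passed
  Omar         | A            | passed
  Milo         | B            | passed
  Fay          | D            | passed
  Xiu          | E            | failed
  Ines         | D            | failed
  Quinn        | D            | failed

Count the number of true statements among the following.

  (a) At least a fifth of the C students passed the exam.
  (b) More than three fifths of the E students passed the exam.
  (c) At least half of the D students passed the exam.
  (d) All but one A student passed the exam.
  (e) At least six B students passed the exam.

(a) C: |A| = 6, |A ∩ B| = 2; needs |A ∩ B| / |A| ≥ 1/5 — true.
(b) E: |A| = 5, |A ∩ B| = 4; needs |A ∩ B| / |A| > 3/5 — true.
(c) D: |A| = 8, |A ∩ B| = 4; needs |A ∩ B| ≥ |A ∖ B| — true.
(d) A: |A| = 6, |A ∩ B| = 5; needs |A ∖ B| = 1 — true.
(e) B: |A| = 7, |A ∩ B| = 5; needs |A ∩ B| ≥ 6 — false.

4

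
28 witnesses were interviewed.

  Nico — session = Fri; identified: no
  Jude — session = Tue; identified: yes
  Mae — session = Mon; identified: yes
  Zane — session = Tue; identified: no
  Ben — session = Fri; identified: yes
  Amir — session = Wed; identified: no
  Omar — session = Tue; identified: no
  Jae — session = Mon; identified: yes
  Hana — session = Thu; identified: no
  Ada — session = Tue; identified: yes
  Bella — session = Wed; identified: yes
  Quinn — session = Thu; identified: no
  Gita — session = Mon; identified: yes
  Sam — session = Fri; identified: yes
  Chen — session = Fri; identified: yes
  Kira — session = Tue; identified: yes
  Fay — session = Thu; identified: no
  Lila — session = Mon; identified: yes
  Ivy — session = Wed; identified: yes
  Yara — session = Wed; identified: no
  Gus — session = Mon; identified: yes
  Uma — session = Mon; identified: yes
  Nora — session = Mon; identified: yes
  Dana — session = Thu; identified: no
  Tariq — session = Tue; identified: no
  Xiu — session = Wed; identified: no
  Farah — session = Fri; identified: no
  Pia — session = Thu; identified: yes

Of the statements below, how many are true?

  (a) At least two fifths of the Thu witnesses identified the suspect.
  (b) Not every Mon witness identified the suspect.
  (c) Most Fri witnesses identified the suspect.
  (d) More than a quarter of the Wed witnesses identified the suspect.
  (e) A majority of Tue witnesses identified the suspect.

(a) Thu: |A| = 5, |A ∩ B| = 1; needs |A ∩ B| / |A| ≥ 2/5 — false.
(b) Mon: |A| = 7, |A ∩ B| = 7; needs A ⊄ B (|A ∖ B| ≥ 1) — false.
(c) Fri: |A| = 5, |A ∩ B| = 3; needs |A ∩ B| > |A ∖ B| — true.
(d) Wed: |A| = 5, |A ∩ B| = 2; needs |A ∩ B| / |A| > 1/4 — true.
(e) Tue: |A| = 6, |A ∩ B| = 3; needs |A ∩ B| > |A ∖ B| — false.

2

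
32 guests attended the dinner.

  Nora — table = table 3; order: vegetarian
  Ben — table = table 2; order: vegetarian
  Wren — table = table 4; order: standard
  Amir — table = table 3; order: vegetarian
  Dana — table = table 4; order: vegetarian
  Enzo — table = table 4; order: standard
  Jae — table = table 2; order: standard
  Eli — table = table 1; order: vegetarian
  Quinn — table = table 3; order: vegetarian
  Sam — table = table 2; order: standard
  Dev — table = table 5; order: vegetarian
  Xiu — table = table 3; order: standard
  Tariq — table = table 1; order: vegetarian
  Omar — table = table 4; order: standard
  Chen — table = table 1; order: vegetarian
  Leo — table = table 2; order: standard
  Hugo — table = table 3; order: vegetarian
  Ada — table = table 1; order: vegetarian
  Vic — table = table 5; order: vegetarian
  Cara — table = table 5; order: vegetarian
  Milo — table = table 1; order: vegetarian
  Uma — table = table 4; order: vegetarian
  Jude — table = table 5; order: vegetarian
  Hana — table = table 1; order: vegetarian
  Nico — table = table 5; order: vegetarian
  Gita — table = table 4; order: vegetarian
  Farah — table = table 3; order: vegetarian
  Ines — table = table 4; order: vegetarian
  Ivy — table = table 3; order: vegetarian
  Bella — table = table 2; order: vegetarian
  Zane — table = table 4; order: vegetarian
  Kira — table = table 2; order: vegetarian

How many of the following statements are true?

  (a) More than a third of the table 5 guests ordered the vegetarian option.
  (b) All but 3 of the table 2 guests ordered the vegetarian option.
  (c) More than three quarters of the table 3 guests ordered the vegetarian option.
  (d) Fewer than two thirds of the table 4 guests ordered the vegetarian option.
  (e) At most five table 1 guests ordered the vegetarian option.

(a) table 5: |A| = 5, |A ∩ B| = 5; needs |A ∩ B| / |A| > 1/3 — true.
(b) table 2: |A| = 6, |A ∩ B| = 3; needs |A ∖ B| = 3 — true.
(c) table 3: |A| = 7, |A ∩ B| = 6; needs |A ∩ B| / |A| > 3/4 — true.
(d) table 4: |A| = 8, |A ∩ B| = 5; needs |A ∩ B| / |A| < 2/3 — true.
(e) table 1: |A| = 6, |A ∩ B| = 6; needs |A ∩ B| ≤ 5 — false.

4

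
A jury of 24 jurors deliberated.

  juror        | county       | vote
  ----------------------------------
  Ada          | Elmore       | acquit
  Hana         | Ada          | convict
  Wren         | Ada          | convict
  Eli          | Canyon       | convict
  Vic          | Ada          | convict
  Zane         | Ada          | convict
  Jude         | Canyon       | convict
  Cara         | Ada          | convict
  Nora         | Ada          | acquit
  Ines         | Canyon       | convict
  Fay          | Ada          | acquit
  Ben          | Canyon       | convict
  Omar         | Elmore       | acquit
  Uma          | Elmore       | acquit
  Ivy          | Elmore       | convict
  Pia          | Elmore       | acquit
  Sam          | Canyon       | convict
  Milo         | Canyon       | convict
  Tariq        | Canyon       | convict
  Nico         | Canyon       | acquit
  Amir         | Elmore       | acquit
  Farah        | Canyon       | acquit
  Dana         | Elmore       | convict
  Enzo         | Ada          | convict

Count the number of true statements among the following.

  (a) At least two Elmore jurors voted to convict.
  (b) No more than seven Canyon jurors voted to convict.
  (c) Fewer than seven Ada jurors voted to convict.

3

(a) Elmore: |A| = 7, |A ∩ B| = 2; needs |A ∩ B| ≥ 2 — true.
(b) Canyon: |A| = 9, |A ∩ B| = 7; needs |A ∩ B| ≤ 7 — true.
(c) Ada: |A| = 8, |A ∩ B| = 6; needs |A ∩ B| < 7 — true.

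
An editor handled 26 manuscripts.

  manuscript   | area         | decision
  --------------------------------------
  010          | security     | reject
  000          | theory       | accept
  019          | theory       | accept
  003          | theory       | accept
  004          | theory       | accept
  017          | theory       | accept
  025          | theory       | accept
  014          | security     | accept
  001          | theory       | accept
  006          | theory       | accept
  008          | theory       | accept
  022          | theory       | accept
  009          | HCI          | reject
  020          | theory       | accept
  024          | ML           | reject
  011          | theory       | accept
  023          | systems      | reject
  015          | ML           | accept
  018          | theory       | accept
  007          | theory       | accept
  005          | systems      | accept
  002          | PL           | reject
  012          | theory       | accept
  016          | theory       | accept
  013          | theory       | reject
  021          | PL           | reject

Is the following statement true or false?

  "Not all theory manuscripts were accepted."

The determiner here denotes the relation: A ⊄ B (|A ∖ B| ≥ 1).
|A| = 17, |A ∩ B| = 16, |A ∖ B| = 1.
So the statement is true.

True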